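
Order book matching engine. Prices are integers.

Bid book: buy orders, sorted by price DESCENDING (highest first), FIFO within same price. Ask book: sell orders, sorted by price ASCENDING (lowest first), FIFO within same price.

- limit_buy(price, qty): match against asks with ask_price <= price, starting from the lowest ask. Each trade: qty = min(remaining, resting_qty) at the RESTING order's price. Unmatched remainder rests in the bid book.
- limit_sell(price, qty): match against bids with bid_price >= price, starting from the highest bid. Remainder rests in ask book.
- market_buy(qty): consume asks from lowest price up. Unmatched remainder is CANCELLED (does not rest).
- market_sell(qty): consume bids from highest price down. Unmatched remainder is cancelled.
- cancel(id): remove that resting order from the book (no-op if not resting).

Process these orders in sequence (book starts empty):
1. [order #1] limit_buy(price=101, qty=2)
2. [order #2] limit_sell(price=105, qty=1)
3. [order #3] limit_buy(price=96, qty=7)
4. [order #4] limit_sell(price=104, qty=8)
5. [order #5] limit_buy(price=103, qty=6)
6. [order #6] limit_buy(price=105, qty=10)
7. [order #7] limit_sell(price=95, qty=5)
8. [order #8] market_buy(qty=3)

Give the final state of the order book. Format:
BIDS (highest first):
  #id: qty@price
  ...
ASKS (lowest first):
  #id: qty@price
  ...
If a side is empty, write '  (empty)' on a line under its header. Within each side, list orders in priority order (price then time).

Answer: BIDS (highest first):
  #5: 2@103
  #1: 2@101
  #3: 7@96
ASKS (lowest first):
  (empty)

Derivation:
After op 1 [order #1] limit_buy(price=101, qty=2): fills=none; bids=[#1:2@101] asks=[-]
After op 2 [order #2] limit_sell(price=105, qty=1): fills=none; bids=[#1:2@101] asks=[#2:1@105]
After op 3 [order #3] limit_buy(price=96, qty=7): fills=none; bids=[#1:2@101 #3:7@96] asks=[#2:1@105]
After op 4 [order #4] limit_sell(price=104, qty=8): fills=none; bids=[#1:2@101 #3:7@96] asks=[#4:8@104 #2:1@105]
After op 5 [order #5] limit_buy(price=103, qty=6): fills=none; bids=[#5:6@103 #1:2@101 #3:7@96] asks=[#4:8@104 #2:1@105]
After op 6 [order #6] limit_buy(price=105, qty=10): fills=#6x#4:8@104 #6x#2:1@105; bids=[#6:1@105 #5:6@103 #1:2@101 #3:7@96] asks=[-]
After op 7 [order #7] limit_sell(price=95, qty=5): fills=#6x#7:1@105 #5x#7:4@103; bids=[#5:2@103 #1:2@101 #3:7@96] asks=[-]
After op 8 [order #8] market_buy(qty=3): fills=none; bids=[#5:2@103 #1:2@101 #3:7@96] asks=[-]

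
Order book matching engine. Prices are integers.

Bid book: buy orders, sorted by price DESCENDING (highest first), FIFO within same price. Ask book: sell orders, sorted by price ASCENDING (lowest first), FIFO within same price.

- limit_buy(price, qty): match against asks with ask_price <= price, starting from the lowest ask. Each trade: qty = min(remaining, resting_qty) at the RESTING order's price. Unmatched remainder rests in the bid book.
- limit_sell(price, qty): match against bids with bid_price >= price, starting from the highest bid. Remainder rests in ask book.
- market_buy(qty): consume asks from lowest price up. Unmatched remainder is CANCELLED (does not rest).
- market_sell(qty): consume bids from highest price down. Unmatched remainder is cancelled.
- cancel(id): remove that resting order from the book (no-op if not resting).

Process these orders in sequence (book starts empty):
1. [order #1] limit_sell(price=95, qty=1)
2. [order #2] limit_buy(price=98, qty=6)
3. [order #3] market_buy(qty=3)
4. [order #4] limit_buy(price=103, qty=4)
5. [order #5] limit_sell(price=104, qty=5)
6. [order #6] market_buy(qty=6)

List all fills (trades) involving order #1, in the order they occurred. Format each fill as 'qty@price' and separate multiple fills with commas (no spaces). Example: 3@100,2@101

Answer: 1@95

Derivation:
After op 1 [order #1] limit_sell(price=95, qty=1): fills=none; bids=[-] asks=[#1:1@95]
After op 2 [order #2] limit_buy(price=98, qty=6): fills=#2x#1:1@95; bids=[#2:5@98] asks=[-]
After op 3 [order #3] market_buy(qty=3): fills=none; bids=[#2:5@98] asks=[-]
After op 4 [order #4] limit_buy(price=103, qty=4): fills=none; bids=[#4:4@103 #2:5@98] asks=[-]
After op 5 [order #5] limit_sell(price=104, qty=5): fills=none; bids=[#4:4@103 #2:5@98] asks=[#5:5@104]
After op 6 [order #6] market_buy(qty=6): fills=#6x#5:5@104; bids=[#4:4@103 #2:5@98] asks=[-]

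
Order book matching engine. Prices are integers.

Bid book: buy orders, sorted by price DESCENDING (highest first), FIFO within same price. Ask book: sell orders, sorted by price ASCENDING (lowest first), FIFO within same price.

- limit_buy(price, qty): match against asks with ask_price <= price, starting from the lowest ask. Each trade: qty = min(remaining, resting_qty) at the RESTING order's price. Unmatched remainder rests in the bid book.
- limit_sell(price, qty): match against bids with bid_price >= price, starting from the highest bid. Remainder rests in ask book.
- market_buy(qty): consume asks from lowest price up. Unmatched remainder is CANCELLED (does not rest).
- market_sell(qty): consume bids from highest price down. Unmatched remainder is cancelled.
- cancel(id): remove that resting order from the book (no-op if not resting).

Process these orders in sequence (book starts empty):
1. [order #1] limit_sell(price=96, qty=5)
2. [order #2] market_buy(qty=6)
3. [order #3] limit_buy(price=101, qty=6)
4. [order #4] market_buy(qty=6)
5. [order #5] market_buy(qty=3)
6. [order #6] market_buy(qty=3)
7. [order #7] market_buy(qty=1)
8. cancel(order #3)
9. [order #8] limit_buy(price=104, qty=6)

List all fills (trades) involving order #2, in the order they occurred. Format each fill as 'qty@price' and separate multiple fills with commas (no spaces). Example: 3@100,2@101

Answer: 5@96

Derivation:
After op 1 [order #1] limit_sell(price=96, qty=5): fills=none; bids=[-] asks=[#1:5@96]
After op 2 [order #2] market_buy(qty=6): fills=#2x#1:5@96; bids=[-] asks=[-]
After op 3 [order #3] limit_buy(price=101, qty=6): fills=none; bids=[#3:6@101] asks=[-]
After op 4 [order #4] market_buy(qty=6): fills=none; bids=[#3:6@101] asks=[-]
After op 5 [order #5] market_buy(qty=3): fills=none; bids=[#3:6@101] asks=[-]
After op 6 [order #6] market_buy(qty=3): fills=none; bids=[#3:6@101] asks=[-]
After op 7 [order #7] market_buy(qty=1): fills=none; bids=[#3:6@101] asks=[-]
After op 8 cancel(order #3): fills=none; bids=[-] asks=[-]
After op 9 [order #8] limit_buy(price=104, qty=6): fills=none; bids=[#8:6@104] asks=[-]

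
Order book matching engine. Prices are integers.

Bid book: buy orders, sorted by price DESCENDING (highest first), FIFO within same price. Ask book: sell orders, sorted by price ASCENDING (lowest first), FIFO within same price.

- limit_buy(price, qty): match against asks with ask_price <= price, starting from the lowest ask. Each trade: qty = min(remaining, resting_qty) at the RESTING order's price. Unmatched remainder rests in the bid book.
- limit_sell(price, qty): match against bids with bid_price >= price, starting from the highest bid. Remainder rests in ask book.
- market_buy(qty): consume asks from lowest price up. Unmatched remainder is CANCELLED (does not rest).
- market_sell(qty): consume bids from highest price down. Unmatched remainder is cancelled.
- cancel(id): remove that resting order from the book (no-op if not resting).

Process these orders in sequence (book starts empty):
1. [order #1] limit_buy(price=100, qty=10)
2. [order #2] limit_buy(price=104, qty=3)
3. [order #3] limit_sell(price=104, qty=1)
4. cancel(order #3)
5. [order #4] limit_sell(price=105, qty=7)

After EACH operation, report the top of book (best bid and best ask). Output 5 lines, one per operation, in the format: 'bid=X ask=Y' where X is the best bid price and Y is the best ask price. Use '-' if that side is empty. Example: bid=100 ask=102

After op 1 [order #1] limit_buy(price=100, qty=10): fills=none; bids=[#1:10@100] asks=[-]
After op 2 [order #2] limit_buy(price=104, qty=3): fills=none; bids=[#2:3@104 #1:10@100] asks=[-]
After op 3 [order #3] limit_sell(price=104, qty=1): fills=#2x#3:1@104; bids=[#2:2@104 #1:10@100] asks=[-]
After op 4 cancel(order #3): fills=none; bids=[#2:2@104 #1:10@100] asks=[-]
After op 5 [order #4] limit_sell(price=105, qty=7): fills=none; bids=[#2:2@104 #1:10@100] asks=[#4:7@105]

Answer: bid=100 ask=-
bid=104 ask=-
bid=104 ask=-
bid=104 ask=-
bid=104 ask=105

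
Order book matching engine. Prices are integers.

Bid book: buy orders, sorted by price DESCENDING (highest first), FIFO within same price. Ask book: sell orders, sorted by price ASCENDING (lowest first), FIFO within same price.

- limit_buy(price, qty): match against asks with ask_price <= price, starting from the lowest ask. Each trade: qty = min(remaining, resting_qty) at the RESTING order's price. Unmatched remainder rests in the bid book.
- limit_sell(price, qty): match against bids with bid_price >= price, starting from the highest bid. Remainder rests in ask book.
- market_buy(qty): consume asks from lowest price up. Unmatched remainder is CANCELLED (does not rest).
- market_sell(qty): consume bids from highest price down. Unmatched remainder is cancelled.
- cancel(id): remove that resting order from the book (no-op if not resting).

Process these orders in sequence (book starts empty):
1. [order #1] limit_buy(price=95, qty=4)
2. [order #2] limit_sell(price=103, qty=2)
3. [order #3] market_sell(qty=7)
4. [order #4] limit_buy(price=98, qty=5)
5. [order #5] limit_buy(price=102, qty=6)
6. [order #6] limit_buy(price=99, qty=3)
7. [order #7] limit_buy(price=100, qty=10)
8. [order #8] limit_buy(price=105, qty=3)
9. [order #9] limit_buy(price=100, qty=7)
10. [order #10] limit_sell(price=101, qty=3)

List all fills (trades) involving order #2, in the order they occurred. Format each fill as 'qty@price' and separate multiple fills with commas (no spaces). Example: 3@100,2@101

After op 1 [order #1] limit_buy(price=95, qty=4): fills=none; bids=[#1:4@95] asks=[-]
After op 2 [order #2] limit_sell(price=103, qty=2): fills=none; bids=[#1:4@95] asks=[#2:2@103]
After op 3 [order #3] market_sell(qty=7): fills=#1x#3:4@95; bids=[-] asks=[#2:2@103]
After op 4 [order #4] limit_buy(price=98, qty=5): fills=none; bids=[#4:5@98] asks=[#2:2@103]
After op 5 [order #5] limit_buy(price=102, qty=6): fills=none; bids=[#5:6@102 #4:5@98] asks=[#2:2@103]
After op 6 [order #6] limit_buy(price=99, qty=3): fills=none; bids=[#5:6@102 #6:3@99 #4:5@98] asks=[#2:2@103]
After op 7 [order #7] limit_buy(price=100, qty=10): fills=none; bids=[#5:6@102 #7:10@100 #6:3@99 #4:5@98] asks=[#2:2@103]
After op 8 [order #8] limit_buy(price=105, qty=3): fills=#8x#2:2@103; bids=[#8:1@105 #5:6@102 #7:10@100 #6:3@99 #4:5@98] asks=[-]
After op 9 [order #9] limit_buy(price=100, qty=7): fills=none; bids=[#8:1@105 #5:6@102 #7:10@100 #9:7@100 #6:3@99 #4:5@98] asks=[-]
After op 10 [order #10] limit_sell(price=101, qty=3): fills=#8x#10:1@105 #5x#10:2@102; bids=[#5:4@102 #7:10@100 #9:7@100 #6:3@99 #4:5@98] asks=[-]

Answer: 2@103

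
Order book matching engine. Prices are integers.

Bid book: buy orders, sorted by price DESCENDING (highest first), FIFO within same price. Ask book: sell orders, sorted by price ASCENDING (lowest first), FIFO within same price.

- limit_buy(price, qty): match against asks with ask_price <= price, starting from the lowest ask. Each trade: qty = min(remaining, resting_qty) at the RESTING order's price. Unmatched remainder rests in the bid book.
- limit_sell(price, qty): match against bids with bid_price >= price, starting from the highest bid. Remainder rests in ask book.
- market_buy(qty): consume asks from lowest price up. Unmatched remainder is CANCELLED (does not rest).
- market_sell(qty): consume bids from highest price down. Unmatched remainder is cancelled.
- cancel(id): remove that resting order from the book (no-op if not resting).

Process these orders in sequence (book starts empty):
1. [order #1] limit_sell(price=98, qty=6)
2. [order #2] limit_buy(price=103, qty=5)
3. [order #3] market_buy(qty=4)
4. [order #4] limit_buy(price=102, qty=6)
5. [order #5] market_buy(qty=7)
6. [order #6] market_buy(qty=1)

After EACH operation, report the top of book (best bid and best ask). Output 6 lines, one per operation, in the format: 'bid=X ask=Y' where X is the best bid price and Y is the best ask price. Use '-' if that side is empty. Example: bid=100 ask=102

Answer: bid=- ask=98
bid=- ask=98
bid=- ask=-
bid=102 ask=-
bid=102 ask=-
bid=102 ask=-

Derivation:
After op 1 [order #1] limit_sell(price=98, qty=6): fills=none; bids=[-] asks=[#1:6@98]
After op 2 [order #2] limit_buy(price=103, qty=5): fills=#2x#1:5@98; bids=[-] asks=[#1:1@98]
After op 3 [order #3] market_buy(qty=4): fills=#3x#1:1@98; bids=[-] asks=[-]
After op 4 [order #4] limit_buy(price=102, qty=6): fills=none; bids=[#4:6@102] asks=[-]
After op 5 [order #5] market_buy(qty=7): fills=none; bids=[#4:6@102] asks=[-]
After op 6 [order #6] market_buy(qty=1): fills=none; bids=[#4:6@102] asks=[-]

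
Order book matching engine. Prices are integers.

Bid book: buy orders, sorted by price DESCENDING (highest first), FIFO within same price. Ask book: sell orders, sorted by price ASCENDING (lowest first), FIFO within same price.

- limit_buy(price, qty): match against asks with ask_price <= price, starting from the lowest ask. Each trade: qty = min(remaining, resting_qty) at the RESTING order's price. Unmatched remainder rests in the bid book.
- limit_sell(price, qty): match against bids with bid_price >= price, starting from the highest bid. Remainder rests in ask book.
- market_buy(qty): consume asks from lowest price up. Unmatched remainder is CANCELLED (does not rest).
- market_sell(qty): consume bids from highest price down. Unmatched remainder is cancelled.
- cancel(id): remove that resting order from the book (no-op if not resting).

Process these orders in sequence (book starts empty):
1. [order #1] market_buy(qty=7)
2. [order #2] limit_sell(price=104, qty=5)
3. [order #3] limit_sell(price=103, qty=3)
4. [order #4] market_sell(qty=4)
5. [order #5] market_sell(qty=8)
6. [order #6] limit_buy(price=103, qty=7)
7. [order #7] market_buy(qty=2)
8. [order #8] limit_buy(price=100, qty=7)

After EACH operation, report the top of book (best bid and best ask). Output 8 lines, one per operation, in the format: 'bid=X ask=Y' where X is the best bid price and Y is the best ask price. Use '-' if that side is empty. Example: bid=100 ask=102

After op 1 [order #1] market_buy(qty=7): fills=none; bids=[-] asks=[-]
After op 2 [order #2] limit_sell(price=104, qty=5): fills=none; bids=[-] asks=[#2:5@104]
After op 3 [order #3] limit_sell(price=103, qty=3): fills=none; bids=[-] asks=[#3:3@103 #2:5@104]
After op 4 [order #4] market_sell(qty=4): fills=none; bids=[-] asks=[#3:3@103 #2:5@104]
After op 5 [order #5] market_sell(qty=8): fills=none; bids=[-] asks=[#3:3@103 #2:5@104]
After op 6 [order #6] limit_buy(price=103, qty=7): fills=#6x#3:3@103; bids=[#6:4@103] asks=[#2:5@104]
After op 7 [order #7] market_buy(qty=2): fills=#7x#2:2@104; bids=[#6:4@103] asks=[#2:3@104]
After op 8 [order #8] limit_buy(price=100, qty=7): fills=none; bids=[#6:4@103 #8:7@100] asks=[#2:3@104]

Answer: bid=- ask=-
bid=- ask=104
bid=- ask=103
bid=- ask=103
bid=- ask=103
bid=103 ask=104
bid=103 ask=104
bid=103 ask=104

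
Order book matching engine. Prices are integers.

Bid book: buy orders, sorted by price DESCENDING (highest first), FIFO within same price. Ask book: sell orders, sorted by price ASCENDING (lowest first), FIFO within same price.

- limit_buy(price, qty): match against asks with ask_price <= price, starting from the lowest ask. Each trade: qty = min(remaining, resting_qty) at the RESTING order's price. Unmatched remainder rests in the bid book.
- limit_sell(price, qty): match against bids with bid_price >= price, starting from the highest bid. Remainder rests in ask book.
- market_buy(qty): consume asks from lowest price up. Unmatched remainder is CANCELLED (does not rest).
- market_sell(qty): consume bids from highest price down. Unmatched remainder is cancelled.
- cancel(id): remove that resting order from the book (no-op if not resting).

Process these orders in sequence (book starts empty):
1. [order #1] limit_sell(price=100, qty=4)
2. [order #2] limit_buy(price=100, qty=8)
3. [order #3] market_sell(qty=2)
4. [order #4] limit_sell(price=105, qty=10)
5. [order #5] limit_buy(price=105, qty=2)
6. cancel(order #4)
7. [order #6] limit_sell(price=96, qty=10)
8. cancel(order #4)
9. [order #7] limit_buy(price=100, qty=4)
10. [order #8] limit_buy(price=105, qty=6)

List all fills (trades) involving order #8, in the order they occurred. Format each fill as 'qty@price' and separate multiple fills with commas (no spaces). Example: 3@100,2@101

Answer: 4@96

Derivation:
After op 1 [order #1] limit_sell(price=100, qty=4): fills=none; bids=[-] asks=[#1:4@100]
After op 2 [order #2] limit_buy(price=100, qty=8): fills=#2x#1:4@100; bids=[#2:4@100] asks=[-]
After op 3 [order #3] market_sell(qty=2): fills=#2x#3:2@100; bids=[#2:2@100] asks=[-]
After op 4 [order #4] limit_sell(price=105, qty=10): fills=none; bids=[#2:2@100] asks=[#4:10@105]
After op 5 [order #5] limit_buy(price=105, qty=2): fills=#5x#4:2@105; bids=[#2:2@100] asks=[#4:8@105]
After op 6 cancel(order #4): fills=none; bids=[#2:2@100] asks=[-]
After op 7 [order #6] limit_sell(price=96, qty=10): fills=#2x#6:2@100; bids=[-] asks=[#6:8@96]
After op 8 cancel(order #4): fills=none; bids=[-] asks=[#6:8@96]
After op 9 [order #7] limit_buy(price=100, qty=4): fills=#7x#6:4@96; bids=[-] asks=[#6:4@96]
After op 10 [order #8] limit_buy(price=105, qty=6): fills=#8x#6:4@96; bids=[#8:2@105] asks=[-]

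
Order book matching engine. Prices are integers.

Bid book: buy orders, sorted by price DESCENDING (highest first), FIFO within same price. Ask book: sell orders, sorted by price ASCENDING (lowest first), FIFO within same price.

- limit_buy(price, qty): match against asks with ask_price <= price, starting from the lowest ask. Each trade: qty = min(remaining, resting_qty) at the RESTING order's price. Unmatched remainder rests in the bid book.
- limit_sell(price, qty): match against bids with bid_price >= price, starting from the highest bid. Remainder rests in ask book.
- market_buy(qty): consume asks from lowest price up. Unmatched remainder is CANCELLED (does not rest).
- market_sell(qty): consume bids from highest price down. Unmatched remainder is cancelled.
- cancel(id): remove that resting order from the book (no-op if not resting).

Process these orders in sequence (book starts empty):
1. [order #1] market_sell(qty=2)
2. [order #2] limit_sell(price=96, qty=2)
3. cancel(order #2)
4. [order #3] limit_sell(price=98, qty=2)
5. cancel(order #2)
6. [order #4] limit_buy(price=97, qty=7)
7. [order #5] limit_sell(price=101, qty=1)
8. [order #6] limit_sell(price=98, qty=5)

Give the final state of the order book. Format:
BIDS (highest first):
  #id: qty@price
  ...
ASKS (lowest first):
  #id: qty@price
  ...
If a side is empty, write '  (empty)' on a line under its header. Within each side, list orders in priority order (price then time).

After op 1 [order #1] market_sell(qty=2): fills=none; bids=[-] asks=[-]
After op 2 [order #2] limit_sell(price=96, qty=2): fills=none; bids=[-] asks=[#2:2@96]
After op 3 cancel(order #2): fills=none; bids=[-] asks=[-]
After op 4 [order #3] limit_sell(price=98, qty=2): fills=none; bids=[-] asks=[#3:2@98]
After op 5 cancel(order #2): fills=none; bids=[-] asks=[#3:2@98]
After op 6 [order #4] limit_buy(price=97, qty=7): fills=none; bids=[#4:7@97] asks=[#3:2@98]
After op 7 [order #5] limit_sell(price=101, qty=1): fills=none; bids=[#4:7@97] asks=[#3:2@98 #5:1@101]
After op 8 [order #6] limit_sell(price=98, qty=5): fills=none; bids=[#4:7@97] asks=[#3:2@98 #6:5@98 #5:1@101]

Answer: BIDS (highest first):
  #4: 7@97
ASKS (lowest first):
  #3: 2@98
  #6: 5@98
  #5: 1@101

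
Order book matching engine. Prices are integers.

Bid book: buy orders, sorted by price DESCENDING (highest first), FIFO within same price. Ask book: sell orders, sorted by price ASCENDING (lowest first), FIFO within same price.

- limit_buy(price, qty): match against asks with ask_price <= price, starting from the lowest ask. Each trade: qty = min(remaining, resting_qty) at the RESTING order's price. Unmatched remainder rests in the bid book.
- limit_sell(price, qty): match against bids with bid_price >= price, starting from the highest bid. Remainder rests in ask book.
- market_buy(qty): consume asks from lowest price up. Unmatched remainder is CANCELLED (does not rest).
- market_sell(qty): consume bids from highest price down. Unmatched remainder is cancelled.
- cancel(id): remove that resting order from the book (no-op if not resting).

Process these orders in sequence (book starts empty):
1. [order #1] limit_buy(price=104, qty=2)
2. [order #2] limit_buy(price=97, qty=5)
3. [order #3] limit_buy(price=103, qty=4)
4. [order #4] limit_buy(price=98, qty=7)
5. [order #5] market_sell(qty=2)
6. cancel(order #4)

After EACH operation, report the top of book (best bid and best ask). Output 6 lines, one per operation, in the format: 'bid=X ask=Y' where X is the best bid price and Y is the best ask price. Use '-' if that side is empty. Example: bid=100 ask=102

Answer: bid=104 ask=-
bid=104 ask=-
bid=104 ask=-
bid=104 ask=-
bid=103 ask=-
bid=103 ask=-

Derivation:
After op 1 [order #1] limit_buy(price=104, qty=2): fills=none; bids=[#1:2@104] asks=[-]
After op 2 [order #2] limit_buy(price=97, qty=5): fills=none; bids=[#1:2@104 #2:5@97] asks=[-]
After op 3 [order #3] limit_buy(price=103, qty=4): fills=none; bids=[#1:2@104 #3:4@103 #2:5@97] asks=[-]
After op 4 [order #4] limit_buy(price=98, qty=7): fills=none; bids=[#1:2@104 #3:4@103 #4:7@98 #2:5@97] asks=[-]
After op 5 [order #5] market_sell(qty=2): fills=#1x#5:2@104; bids=[#3:4@103 #4:7@98 #2:5@97] asks=[-]
After op 6 cancel(order #4): fills=none; bids=[#3:4@103 #2:5@97] asks=[-]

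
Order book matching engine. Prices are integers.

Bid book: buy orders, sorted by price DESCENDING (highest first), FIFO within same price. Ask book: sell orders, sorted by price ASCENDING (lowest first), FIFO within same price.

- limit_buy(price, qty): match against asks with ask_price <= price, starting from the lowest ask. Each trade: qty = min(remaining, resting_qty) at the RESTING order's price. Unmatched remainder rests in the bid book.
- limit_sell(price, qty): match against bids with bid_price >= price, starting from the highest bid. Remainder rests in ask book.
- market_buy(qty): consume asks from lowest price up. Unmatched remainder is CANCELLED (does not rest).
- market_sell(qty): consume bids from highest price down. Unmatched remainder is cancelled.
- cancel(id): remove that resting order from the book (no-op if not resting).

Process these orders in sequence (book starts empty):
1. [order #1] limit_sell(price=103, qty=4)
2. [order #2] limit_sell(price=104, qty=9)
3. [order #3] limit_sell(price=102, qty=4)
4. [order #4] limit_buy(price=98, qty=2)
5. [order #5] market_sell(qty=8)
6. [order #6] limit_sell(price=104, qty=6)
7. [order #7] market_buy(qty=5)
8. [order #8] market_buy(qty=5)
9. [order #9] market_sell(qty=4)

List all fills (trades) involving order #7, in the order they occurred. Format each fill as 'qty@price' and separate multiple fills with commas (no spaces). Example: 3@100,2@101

Answer: 4@102,1@103

Derivation:
After op 1 [order #1] limit_sell(price=103, qty=4): fills=none; bids=[-] asks=[#1:4@103]
After op 2 [order #2] limit_sell(price=104, qty=9): fills=none; bids=[-] asks=[#1:4@103 #2:9@104]
After op 3 [order #3] limit_sell(price=102, qty=4): fills=none; bids=[-] asks=[#3:4@102 #1:4@103 #2:9@104]
After op 4 [order #4] limit_buy(price=98, qty=2): fills=none; bids=[#4:2@98] asks=[#3:4@102 #1:4@103 #2:9@104]
After op 5 [order #5] market_sell(qty=8): fills=#4x#5:2@98; bids=[-] asks=[#3:4@102 #1:4@103 #2:9@104]
After op 6 [order #6] limit_sell(price=104, qty=6): fills=none; bids=[-] asks=[#3:4@102 #1:4@103 #2:9@104 #6:6@104]
After op 7 [order #7] market_buy(qty=5): fills=#7x#3:4@102 #7x#1:1@103; bids=[-] asks=[#1:3@103 #2:9@104 #6:6@104]
After op 8 [order #8] market_buy(qty=5): fills=#8x#1:3@103 #8x#2:2@104; bids=[-] asks=[#2:7@104 #6:6@104]
After op 9 [order #9] market_sell(qty=4): fills=none; bids=[-] asks=[#2:7@104 #6:6@104]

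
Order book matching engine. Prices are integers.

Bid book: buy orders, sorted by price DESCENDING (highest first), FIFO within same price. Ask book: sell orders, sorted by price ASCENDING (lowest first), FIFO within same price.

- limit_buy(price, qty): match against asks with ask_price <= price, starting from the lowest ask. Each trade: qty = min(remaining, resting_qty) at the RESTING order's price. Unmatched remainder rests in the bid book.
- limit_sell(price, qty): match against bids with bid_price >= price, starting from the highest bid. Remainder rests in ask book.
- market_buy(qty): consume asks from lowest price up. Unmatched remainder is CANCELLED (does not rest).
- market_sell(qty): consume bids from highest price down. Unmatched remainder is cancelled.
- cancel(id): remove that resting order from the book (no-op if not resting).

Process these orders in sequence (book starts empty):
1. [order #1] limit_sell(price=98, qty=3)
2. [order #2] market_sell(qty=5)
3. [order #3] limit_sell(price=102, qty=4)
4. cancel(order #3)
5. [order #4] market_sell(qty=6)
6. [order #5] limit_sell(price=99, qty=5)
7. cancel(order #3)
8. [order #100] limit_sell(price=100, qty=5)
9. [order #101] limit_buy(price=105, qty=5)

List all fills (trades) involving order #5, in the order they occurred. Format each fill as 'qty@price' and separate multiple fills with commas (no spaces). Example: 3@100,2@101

Answer: 2@99

Derivation:
After op 1 [order #1] limit_sell(price=98, qty=3): fills=none; bids=[-] asks=[#1:3@98]
After op 2 [order #2] market_sell(qty=5): fills=none; bids=[-] asks=[#1:3@98]
After op 3 [order #3] limit_sell(price=102, qty=4): fills=none; bids=[-] asks=[#1:3@98 #3:4@102]
After op 4 cancel(order #3): fills=none; bids=[-] asks=[#1:3@98]
After op 5 [order #4] market_sell(qty=6): fills=none; bids=[-] asks=[#1:3@98]
After op 6 [order #5] limit_sell(price=99, qty=5): fills=none; bids=[-] asks=[#1:3@98 #5:5@99]
After op 7 cancel(order #3): fills=none; bids=[-] asks=[#1:3@98 #5:5@99]
After op 8 [order #100] limit_sell(price=100, qty=5): fills=none; bids=[-] asks=[#1:3@98 #5:5@99 #100:5@100]
After op 9 [order #101] limit_buy(price=105, qty=5): fills=#101x#1:3@98 #101x#5:2@99; bids=[-] asks=[#5:3@99 #100:5@100]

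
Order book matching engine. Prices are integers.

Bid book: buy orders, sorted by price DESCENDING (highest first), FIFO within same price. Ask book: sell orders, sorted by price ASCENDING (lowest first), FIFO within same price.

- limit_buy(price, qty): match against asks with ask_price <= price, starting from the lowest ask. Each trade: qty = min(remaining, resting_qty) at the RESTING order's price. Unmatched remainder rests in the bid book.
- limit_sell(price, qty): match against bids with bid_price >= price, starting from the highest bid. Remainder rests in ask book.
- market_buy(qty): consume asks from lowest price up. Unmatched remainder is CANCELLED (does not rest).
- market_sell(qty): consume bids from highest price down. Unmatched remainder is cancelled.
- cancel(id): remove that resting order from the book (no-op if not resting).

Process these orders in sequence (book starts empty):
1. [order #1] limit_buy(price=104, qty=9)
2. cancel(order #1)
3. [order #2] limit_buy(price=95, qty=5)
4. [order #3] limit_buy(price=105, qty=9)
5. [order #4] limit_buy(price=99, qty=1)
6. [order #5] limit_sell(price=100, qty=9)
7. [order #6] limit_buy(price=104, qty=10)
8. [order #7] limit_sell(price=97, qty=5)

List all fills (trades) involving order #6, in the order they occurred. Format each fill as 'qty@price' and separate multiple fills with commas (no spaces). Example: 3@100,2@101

Answer: 5@104

Derivation:
After op 1 [order #1] limit_buy(price=104, qty=9): fills=none; bids=[#1:9@104] asks=[-]
After op 2 cancel(order #1): fills=none; bids=[-] asks=[-]
After op 3 [order #2] limit_buy(price=95, qty=5): fills=none; bids=[#2:5@95] asks=[-]
After op 4 [order #3] limit_buy(price=105, qty=9): fills=none; bids=[#3:9@105 #2:5@95] asks=[-]
After op 5 [order #4] limit_buy(price=99, qty=1): fills=none; bids=[#3:9@105 #4:1@99 #2:5@95] asks=[-]
After op 6 [order #5] limit_sell(price=100, qty=9): fills=#3x#5:9@105; bids=[#4:1@99 #2:5@95] asks=[-]
After op 7 [order #6] limit_buy(price=104, qty=10): fills=none; bids=[#6:10@104 #4:1@99 #2:5@95] asks=[-]
After op 8 [order #7] limit_sell(price=97, qty=5): fills=#6x#7:5@104; bids=[#6:5@104 #4:1@99 #2:5@95] asks=[-]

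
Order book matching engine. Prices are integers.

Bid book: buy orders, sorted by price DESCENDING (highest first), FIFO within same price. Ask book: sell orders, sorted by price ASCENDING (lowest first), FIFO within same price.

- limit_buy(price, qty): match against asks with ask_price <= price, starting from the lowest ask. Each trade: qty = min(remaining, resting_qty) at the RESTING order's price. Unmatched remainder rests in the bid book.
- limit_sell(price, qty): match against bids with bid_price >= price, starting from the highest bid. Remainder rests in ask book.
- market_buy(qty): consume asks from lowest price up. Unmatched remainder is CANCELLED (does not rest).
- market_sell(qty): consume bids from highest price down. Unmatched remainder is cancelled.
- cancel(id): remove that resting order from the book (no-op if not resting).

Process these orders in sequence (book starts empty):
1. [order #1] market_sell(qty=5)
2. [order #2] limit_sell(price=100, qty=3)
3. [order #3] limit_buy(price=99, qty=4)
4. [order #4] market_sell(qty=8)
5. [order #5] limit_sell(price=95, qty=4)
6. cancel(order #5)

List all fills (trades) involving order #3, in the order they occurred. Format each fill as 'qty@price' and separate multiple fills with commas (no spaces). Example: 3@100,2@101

Answer: 4@99

Derivation:
After op 1 [order #1] market_sell(qty=5): fills=none; bids=[-] asks=[-]
After op 2 [order #2] limit_sell(price=100, qty=3): fills=none; bids=[-] asks=[#2:3@100]
After op 3 [order #3] limit_buy(price=99, qty=4): fills=none; bids=[#3:4@99] asks=[#2:3@100]
After op 4 [order #4] market_sell(qty=8): fills=#3x#4:4@99; bids=[-] asks=[#2:3@100]
After op 5 [order #5] limit_sell(price=95, qty=4): fills=none; bids=[-] asks=[#5:4@95 #2:3@100]
After op 6 cancel(order #5): fills=none; bids=[-] asks=[#2:3@100]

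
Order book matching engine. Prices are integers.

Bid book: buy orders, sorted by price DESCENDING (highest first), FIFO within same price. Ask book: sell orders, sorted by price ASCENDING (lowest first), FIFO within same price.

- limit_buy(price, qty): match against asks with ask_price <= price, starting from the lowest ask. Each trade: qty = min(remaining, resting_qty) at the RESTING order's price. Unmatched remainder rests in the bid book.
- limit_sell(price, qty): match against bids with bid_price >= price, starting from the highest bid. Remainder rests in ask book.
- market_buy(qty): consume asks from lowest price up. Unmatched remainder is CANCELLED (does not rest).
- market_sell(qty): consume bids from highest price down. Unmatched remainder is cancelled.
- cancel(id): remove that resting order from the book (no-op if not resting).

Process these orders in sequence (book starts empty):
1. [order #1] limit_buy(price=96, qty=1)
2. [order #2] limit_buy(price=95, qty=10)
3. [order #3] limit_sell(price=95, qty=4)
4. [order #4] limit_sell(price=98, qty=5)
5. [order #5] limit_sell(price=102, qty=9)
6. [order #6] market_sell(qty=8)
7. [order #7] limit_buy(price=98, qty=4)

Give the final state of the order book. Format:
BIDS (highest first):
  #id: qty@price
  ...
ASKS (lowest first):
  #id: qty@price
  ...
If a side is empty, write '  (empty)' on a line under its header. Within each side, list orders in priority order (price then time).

Answer: BIDS (highest first):
  (empty)
ASKS (lowest first):
  #4: 1@98
  #5: 9@102

Derivation:
After op 1 [order #1] limit_buy(price=96, qty=1): fills=none; bids=[#1:1@96] asks=[-]
After op 2 [order #2] limit_buy(price=95, qty=10): fills=none; bids=[#1:1@96 #2:10@95] asks=[-]
After op 3 [order #3] limit_sell(price=95, qty=4): fills=#1x#3:1@96 #2x#3:3@95; bids=[#2:7@95] asks=[-]
After op 4 [order #4] limit_sell(price=98, qty=5): fills=none; bids=[#2:7@95] asks=[#4:5@98]
After op 5 [order #5] limit_sell(price=102, qty=9): fills=none; bids=[#2:7@95] asks=[#4:5@98 #5:9@102]
After op 6 [order #6] market_sell(qty=8): fills=#2x#6:7@95; bids=[-] asks=[#4:5@98 #5:9@102]
After op 7 [order #7] limit_buy(price=98, qty=4): fills=#7x#4:4@98; bids=[-] asks=[#4:1@98 #5:9@102]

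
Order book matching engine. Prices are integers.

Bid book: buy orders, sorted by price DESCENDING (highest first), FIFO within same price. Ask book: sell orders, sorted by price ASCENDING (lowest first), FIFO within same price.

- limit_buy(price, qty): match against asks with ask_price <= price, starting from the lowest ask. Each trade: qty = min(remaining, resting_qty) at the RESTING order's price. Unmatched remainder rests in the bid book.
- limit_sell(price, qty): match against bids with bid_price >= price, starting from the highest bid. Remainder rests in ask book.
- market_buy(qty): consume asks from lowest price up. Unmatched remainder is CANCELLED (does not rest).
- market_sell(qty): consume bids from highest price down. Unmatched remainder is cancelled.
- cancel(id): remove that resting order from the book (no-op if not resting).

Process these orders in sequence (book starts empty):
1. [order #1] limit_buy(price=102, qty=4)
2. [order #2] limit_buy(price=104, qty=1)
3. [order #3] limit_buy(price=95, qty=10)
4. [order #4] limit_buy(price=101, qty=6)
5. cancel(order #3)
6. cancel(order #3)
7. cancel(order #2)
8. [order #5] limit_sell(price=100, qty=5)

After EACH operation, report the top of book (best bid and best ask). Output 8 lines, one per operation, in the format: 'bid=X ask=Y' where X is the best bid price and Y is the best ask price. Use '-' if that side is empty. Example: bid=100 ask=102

After op 1 [order #1] limit_buy(price=102, qty=4): fills=none; bids=[#1:4@102] asks=[-]
After op 2 [order #2] limit_buy(price=104, qty=1): fills=none; bids=[#2:1@104 #1:4@102] asks=[-]
After op 3 [order #3] limit_buy(price=95, qty=10): fills=none; bids=[#2:1@104 #1:4@102 #3:10@95] asks=[-]
After op 4 [order #4] limit_buy(price=101, qty=6): fills=none; bids=[#2:1@104 #1:4@102 #4:6@101 #3:10@95] asks=[-]
After op 5 cancel(order #3): fills=none; bids=[#2:1@104 #1:4@102 #4:6@101] asks=[-]
After op 6 cancel(order #3): fills=none; bids=[#2:1@104 #1:4@102 #4:6@101] asks=[-]
After op 7 cancel(order #2): fills=none; bids=[#1:4@102 #4:6@101] asks=[-]
After op 8 [order #5] limit_sell(price=100, qty=5): fills=#1x#5:4@102 #4x#5:1@101; bids=[#4:5@101] asks=[-]

Answer: bid=102 ask=-
bid=104 ask=-
bid=104 ask=-
bid=104 ask=-
bid=104 ask=-
bid=104 ask=-
bid=102 ask=-
bid=101 ask=-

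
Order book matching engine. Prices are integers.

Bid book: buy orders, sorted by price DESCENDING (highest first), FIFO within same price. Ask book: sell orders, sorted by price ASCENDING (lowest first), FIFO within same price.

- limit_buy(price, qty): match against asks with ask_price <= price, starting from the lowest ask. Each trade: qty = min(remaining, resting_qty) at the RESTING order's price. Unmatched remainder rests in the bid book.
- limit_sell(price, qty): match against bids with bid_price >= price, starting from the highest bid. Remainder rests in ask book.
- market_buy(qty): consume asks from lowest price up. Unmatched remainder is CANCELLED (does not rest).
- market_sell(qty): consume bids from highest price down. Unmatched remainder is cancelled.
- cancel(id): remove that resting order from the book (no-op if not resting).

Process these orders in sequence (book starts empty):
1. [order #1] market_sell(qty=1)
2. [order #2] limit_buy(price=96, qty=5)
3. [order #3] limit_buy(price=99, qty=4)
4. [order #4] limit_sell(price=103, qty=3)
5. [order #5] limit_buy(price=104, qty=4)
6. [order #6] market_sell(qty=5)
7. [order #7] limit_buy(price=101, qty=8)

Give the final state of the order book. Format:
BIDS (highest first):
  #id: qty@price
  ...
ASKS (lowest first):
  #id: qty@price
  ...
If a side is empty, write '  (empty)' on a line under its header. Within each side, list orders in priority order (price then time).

Answer: BIDS (highest first):
  #7: 8@101
  #2: 5@96
ASKS (lowest first):
  (empty)

Derivation:
After op 1 [order #1] market_sell(qty=1): fills=none; bids=[-] asks=[-]
After op 2 [order #2] limit_buy(price=96, qty=5): fills=none; bids=[#2:5@96] asks=[-]
After op 3 [order #3] limit_buy(price=99, qty=4): fills=none; bids=[#3:4@99 #2:5@96] asks=[-]
After op 4 [order #4] limit_sell(price=103, qty=3): fills=none; bids=[#3:4@99 #2:5@96] asks=[#4:3@103]
After op 5 [order #5] limit_buy(price=104, qty=4): fills=#5x#4:3@103; bids=[#5:1@104 #3:4@99 #2:5@96] asks=[-]
After op 6 [order #6] market_sell(qty=5): fills=#5x#6:1@104 #3x#6:4@99; bids=[#2:5@96] asks=[-]
After op 7 [order #7] limit_buy(price=101, qty=8): fills=none; bids=[#7:8@101 #2:5@96] asks=[-]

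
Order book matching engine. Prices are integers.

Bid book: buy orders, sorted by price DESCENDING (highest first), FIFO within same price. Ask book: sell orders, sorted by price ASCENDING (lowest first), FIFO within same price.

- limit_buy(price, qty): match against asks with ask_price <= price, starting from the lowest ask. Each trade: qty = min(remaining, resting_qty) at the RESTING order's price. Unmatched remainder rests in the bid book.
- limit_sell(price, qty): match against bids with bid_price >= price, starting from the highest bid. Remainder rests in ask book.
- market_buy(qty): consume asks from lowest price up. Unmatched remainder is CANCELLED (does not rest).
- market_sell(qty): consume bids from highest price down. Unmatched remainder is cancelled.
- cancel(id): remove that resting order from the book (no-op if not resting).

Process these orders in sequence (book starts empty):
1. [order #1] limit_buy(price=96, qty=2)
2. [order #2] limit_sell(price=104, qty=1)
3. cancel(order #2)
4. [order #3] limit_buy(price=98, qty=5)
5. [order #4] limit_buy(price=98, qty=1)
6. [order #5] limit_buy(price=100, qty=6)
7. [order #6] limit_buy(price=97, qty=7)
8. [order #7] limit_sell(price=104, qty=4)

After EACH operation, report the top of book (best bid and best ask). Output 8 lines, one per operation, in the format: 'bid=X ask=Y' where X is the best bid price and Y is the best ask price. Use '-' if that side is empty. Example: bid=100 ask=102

After op 1 [order #1] limit_buy(price=96, qty=2): fills=none; bids=[#1:2@96] asks=[-]
After op 2 [order #2] limit_sell(price=104, qty=1): fills=none; bids=[#1:2@96] asks=[#2:1@104]
After op 3 cancel(order #2): fills=none; bids=[#1:2@96] asks=[-]
After op 4 [order #3] limit_buy(price=98, qty=5): fills=none; bids=[#3:5@98 #1:2@96] asks=[-]
After op 5 [order #4] limit_buy(price=98, qty=1): fills=none; bids=[#3:5@98 #4:1@98 #1:2@96] asks=[-]
After op 6 [order #5] limit_buy(price=100, qty=6): fills=none; bids=[#5:6@100 #3:5@98 #4:1@98 #1:2@96] asks=[-]
After op 7 [order #6] limit_buy(price=97, qty=7): fills=none; bids=[#5:6@100 #3:5@98 #4:1@98 #6:7@97 #1:2@96] asks=[-]
After op 8 [order #7] limit_sell(price=104, qty=4): fills=none; bids=[#5:6@100 #3:5@98 #4:1@98 #6:7@97 #1:2@96] asks=[#7:4@104]

Answer: bid=96 ask=-
bid=96 ask=104
bid=96 ask=-
bid=98 ask=-
bid=98 ask=-
bid=100 ask=-
bid=100 ask=-
bid=100 ask=104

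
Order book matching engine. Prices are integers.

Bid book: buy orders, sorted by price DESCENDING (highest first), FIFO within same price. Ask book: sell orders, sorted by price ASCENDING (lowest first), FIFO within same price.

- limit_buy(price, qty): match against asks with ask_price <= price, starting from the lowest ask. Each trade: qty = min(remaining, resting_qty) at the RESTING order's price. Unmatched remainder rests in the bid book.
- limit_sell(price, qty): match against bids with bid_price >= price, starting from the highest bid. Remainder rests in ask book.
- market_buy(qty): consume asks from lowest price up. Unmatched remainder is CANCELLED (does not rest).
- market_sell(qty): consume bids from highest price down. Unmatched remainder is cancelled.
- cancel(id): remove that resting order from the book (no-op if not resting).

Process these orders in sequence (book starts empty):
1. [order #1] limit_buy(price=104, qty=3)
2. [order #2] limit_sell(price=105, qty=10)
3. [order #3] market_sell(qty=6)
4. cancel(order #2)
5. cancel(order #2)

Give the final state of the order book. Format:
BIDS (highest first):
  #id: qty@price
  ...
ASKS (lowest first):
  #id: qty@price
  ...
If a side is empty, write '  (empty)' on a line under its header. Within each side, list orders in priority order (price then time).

After op 1 [order #1] limit_buy(price=104, qty=3): fills=none; bids=[#1:3@104] asks=[-]
After op 2 [order #2] limit_sell(price=105, qty=10): fills=none; bids=[#1:3@104] asks=[#2:10@105]
After op 3 [order #3] market_sell(qty=6): fills=#1x#3:3@104; bids=[-] asks=[#2:10@105]
After op 4 cancel(order #2): fills=none; bids=[-] asks=[-]
After op 5 cancel(order #2): fills=none; bids=[-] asks=[-]

Answer: BIDS (highest first):
  (empty)
ASKS (lowest first):
  (empty)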